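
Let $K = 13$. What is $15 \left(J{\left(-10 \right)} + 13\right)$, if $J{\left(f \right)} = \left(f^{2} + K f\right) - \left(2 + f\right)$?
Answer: $-135$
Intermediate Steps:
$J{\left(f \right)} = -2 + f^{2} + 12 f$ ($J{\left(f \right)} = \left(f^{2} + 13 f\right) - \left(2 + f\right) = -2 + f^{2} + 12 f$)
$15 \left(J{\left(-10 \right)} + 13\right) = 15 \left(\left(-2 + \left(-10\right)^{2} + 12 \left(-10\right)\right) + 13\right) = 15 \left(\left(-2 + 100 - 120\right) + 13\right) = 15 \left(-22 + 13\right) = 15 \left(-9\right) = -135$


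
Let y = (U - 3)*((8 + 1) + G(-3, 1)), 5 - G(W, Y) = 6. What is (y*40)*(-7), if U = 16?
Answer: -29120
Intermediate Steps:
G(W, Y) = -1 (G(W, Y) = 5 - 1*6 = 5 - 6 = -1)
y = 104 (y = (16 - 3)*((8 + 1) - 1) = 13*(9 - 1) = 13*8 = 104)
(y*40)*(-7) = (104*40)*(-7) = 4160*(-7) = -29120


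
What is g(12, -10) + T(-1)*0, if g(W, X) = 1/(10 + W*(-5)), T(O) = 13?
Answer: -1/50 ≈ -0.020000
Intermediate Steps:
g(W, X) = 1/(10 - 5*W)
g(12, -10) + T(-1)*0 = -1/(-10 + 5*12) + 13*0 = -1/(-10 + 60) + 0 = -1/50 + 0 = -1/50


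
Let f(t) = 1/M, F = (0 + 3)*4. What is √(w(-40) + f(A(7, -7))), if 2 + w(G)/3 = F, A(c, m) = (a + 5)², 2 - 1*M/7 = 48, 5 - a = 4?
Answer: √3110198/322 ≈ 5.4769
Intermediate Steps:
a = 1 (a = 5 - 1*4 = 5 - 4 = 1)
M = -322 (M = 14 - 7*48 = 14 - 336 = -322)
A(c, m) = 36 (A(c, m) = (1 + 5)² = 6² = 36)
F = 12 (F = 3*4 = 12)
f(t) = -1/322 (f(t) = 1/(-322) = -1/322)
w(G) = 30 (w(G) = -6 + 3*12 = -6 + 36 = 30)
√(w(-40) + f(A(7, -7))) = √(30 - 1/322) = √(9659/322) = √3110198/322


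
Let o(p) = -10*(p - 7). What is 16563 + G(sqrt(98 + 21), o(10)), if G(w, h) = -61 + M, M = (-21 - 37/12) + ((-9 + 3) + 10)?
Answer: 197783/12 ≈ 16482.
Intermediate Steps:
M = -241/12 (M = (-21 - 37*1/12) + (-6 + 10) = (-21 - 37/12) + 4 = -289/12 + 4 = -241/12 ≈ -20.083)
o(p) = 70 - 10*p (o(p) = -10*(-7 + p) = 70 - 10*p)
G(w, h) = -973/12 (G(w, h) = -61 - 241/12 = -973/12)
16563 + G(sqrt(98 + 21), o(10)) = 16563 - 973/12 = 197783/12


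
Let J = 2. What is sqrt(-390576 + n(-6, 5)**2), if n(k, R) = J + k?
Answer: 4*I*sqrt(24410) ≈ 624.95*I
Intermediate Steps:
n(k, R) = 2 + k
sqrt(-390576 + n(-6, 5)**2) = sqrt(-390576 + (2 - 6)**2) = sqrt(-390576 + (-4)**2) = sqrt(-390576 + 16) = sqrt(-390560) = 4*I*sqrt(24410)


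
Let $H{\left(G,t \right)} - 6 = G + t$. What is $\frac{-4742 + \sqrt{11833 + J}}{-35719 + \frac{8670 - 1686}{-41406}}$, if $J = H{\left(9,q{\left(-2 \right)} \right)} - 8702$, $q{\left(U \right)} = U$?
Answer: $\frac{32724542}{246497983} - \frac{13802 \sqrt{786}}{246497983} \approx 0.13119$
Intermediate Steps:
$H{\left(G,t \right)} = 6 + G + t$ ($H{\left(G,t \right)} = 6 + \left(G + t\right) = 6 + G + t$)
$J = -8689$ ($J = \left(6 + 9 - 2\right) - 8702 = 13 - 8702 = -8689$)
$\frac{-4742 + \sqrt{11833 + J}}{-35719 + \frac{8670 - 1686}{-41406}} = \frac{-4742 + \sqrt{11833 - 8689}}{-35719 + \frac{8670 - 1686}{-41406}} = \frac{-4742 + \sqrt{3144}}{-35719 + \left(8670 - 1686\right) \left(- \frac{1}{41406}\right)} = \frac{-4742 + 2 \sqrt{786}}{-35719 + 6984 \left(- \frac{1}{41406}\right)} = \frac{-4742 + 2 \sqrt{786}}{-35719 - \frac{1164}{6901}} = \frac{-4742 + 2 \sqrt{786}}{- \frac{246497983}{6901}} = \left(-4742 + 2 \sqrt{786}\right) \left(- \frac{6901}{246497983}\right) = \frac{32724542}{246497983} - \frac{13802 \sqrt{786}}{246497983}$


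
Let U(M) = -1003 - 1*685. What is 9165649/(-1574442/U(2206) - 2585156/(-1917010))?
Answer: 7414810413164780/755646200437 ≈ 9812.5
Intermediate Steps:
U(M) = -1688 (U(M) = -1003 - 685 = -1688)
9165649/(-1574442/U(2206) - 2585156/(-1917010)) = 9165649/(-1574442/(-1688) - 2585156/(-1917010)) = 9165649/(-1574442*(-1/1688) - 2585156*(-1/1917010)) = 9165649/(787221/844 + 1292578/958505) = 9165649/(755646200437/808978220) = 9165649*(808978220/755646200437) = 7414810413164780/755646200437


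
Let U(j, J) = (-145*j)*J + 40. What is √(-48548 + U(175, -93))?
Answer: √2311367 ≈ 1520.3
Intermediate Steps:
U(j, J) = 40 - 145*J*j (U(j, J) = -145*J*j + 40 = 40 - 145*J*j)
√(-48548 + U(175, -93)) = √(-48548 + (40 - 145*(-93)*175)) = √(-48548 + (40 + 2359875)) = √(-48548 + 2359915) = √2311367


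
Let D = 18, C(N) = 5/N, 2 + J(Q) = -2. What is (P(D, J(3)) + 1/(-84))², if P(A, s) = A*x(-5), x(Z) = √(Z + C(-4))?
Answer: (1 - 3780*I)²/7056 ≈ -2025.0 - 1.0714*I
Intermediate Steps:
J(Q) = -4 (J(Q) = -2 - 2 = -4)
x(Z) = √(-5/4 + Z) (x(Z) = √(Z + 5/(-4)) = √(Z + 5*(-¼)) = √(Z - 5/4) = √(-5/4 + Z))
P(A, s) = 5*I*A/2 (P(A, s) = A*(√(-5 + 4*(-5))/2) = A*(√(-5 - 20)/2) = A*(√(-25)/2) = A*((5*I)/2) = A*(5*I/2) = 5*I*A/2)
(P(D, J(3)) + 1/(-84))² = ((5/2)*I*18 + 1/(-84))² = (45*I - 1/84)² = (-1/84 + 45*I)²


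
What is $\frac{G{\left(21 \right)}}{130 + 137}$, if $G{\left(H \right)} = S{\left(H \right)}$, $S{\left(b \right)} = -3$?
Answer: $- \frac{1}{89} \approx -0.011236$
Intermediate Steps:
$G{\left(H \right)} = -3$
$\frac{G{\left(21 \right)}}{130 + 137} = - \frac{3}{130 + 137} = - \frac{3}{267} = \left(-3\right) \frac{1}{267} = - \frac{1}{89}$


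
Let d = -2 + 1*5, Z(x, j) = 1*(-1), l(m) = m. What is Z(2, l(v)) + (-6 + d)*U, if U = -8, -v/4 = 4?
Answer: 23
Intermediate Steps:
v = -16 (v = -4*4 = -16)
Z(x, j) = -1
d = 3 (d = -2 + 5 = 3)
Z(2, l(v)) + (-6 + d)*U = -1 + (-6 + 3)*(-8) = -1 - 3*(-8) = -1 + 24 = 23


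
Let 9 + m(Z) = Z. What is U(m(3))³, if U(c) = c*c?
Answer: 46656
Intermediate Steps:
m(Z) = -9 + Z
U(c) = c²
U(m(3))³ = ((-9 + 3)²)³ = ((-6)²)³ = 36³ = 46656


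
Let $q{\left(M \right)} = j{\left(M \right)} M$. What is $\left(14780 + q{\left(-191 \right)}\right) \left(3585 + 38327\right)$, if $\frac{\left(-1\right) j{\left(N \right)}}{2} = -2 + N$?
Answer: $-2470544752$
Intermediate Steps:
$j{\left(N \right)} = 4 - 2 N$ ($j{\left(N \right)} = - 2 \left(-2 + N\right) = 4 - 2 N$)
$q{\left(M \right)} = M \left(4 - 2 M\right)$ ($q{\left(M \right)} = \left(4 - 2 M\right) M = M \left(4 - 2 M\right)$)
$\left(14780 + q{\left(-191 \right)}\right) \left(3585 + 38327\right) = \left(14780 + 2 \left(-191\right) \left(2 - -191\right)\right) \left(3585 + 38327\right) = \left(14780 + 2 \left(-191\right) \left(2 + 191\right)\right) 41912 = \left(14780 + 2 \left(-191\right) 193\right) 41912 = \left(14780 - 73726\right) 41912 = \left(-58946\right) 41912 = -2470544752$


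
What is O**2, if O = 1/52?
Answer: 1/2704 ≈ 0.00036982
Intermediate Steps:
O = 1/52 ≈ 0.019231
O**2 = (1/52)**2 = 1/2704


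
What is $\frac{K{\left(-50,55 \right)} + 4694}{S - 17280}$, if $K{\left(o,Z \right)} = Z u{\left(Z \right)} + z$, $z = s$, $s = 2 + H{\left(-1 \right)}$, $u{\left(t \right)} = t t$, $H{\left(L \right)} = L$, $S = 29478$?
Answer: $\frac{85535}{6099} \approx 14.024$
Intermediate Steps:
$u{\left(t \right)} = t^{2}$
$s = 1$ ($s = 2 - 1 = 1$)
$z = 1$
$K{\left(o,Z \right)} = 1 + Z^{3}$ ($K{\left(o,Z \right)} = Z Z^{2} + 1 = Z^{3} + 1 = 1 + Z^{3}$)
$\frac{K{\left(-50,55 \right)} + 4694}{S - 17280} = \frac{\left(1 + 55^{3}\right) + 4694}{29478 - 17280} = \frac{\left(1 + 166375\right) + 4694}{12198} = \left(166376 + 4694\right) \frac{1}{12198} = 171070 \cdot \frac{1}{12198} = \frac{85535}{6099}$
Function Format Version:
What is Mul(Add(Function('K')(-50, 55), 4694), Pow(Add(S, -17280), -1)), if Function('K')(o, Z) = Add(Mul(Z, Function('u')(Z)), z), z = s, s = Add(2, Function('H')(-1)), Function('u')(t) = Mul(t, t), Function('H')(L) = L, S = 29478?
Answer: Rational(85535, 6099) ≈ 14.024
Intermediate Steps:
Function('u')(t) = Pow(t, 2)
s = 1 (s = Add(2, -1) = 1)
z = 1
Function('K')(o, Z) = Add(1, Pow(Z, 3)) (Function('K')(o, Z) = Add(Mul(Z, Pow(Z, 2)), 1) = Add(Pow(Z, 3), 1) = Add(1, Pow(Z, 3)))
Mul(Add(Function('K')(-50, 55), 4694), Pow(Add(S, -17280), -1)) = Mul(Add(Add(1, Pow(55, 3)), 4694), Pow(Add(29478, -17280), -1)) = Mul(Add(Add(1, 166375), 4694), Pow(12198, -1)) = Mul(Add(166376, 4694), Rational(1, 12198)) = Mul(171070, Rational(1, 12198)) = Rational(85535, 6099)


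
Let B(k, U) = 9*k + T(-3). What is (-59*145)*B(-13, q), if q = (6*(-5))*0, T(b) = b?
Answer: 1026600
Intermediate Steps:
q = 0 (q = -30*0 = 0)
B(k, U) = -3 + 9*k (B(k, U) = 9*k - 3 = -3 + 9*k)
(-59*145)*B(-13, q) = (-59*145)*(-3 + 9*(-13)) = -8555*(-3 - 117) = -8555*(-120) = 1026600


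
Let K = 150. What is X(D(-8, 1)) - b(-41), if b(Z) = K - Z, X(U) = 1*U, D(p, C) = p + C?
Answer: -198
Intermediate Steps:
D(p, C) = C + p
X(U) = U
b(Z) = 150 - Z
X(D(-8, 1)) - b(-41) = (1 - 8) - (150 - 1*(-41)) = -7 - (150 + 41) = -7 - 1*191 = -7 - 191 = -198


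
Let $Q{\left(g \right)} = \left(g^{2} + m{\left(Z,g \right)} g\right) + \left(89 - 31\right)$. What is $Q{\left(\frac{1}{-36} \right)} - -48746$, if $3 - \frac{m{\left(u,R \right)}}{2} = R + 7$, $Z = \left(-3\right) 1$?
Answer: $\frac{63250271}{1296} \approx 48804.0$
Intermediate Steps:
$Z = -3$
$m{\left(u,R \right)} = -8 - 2 R$ ($m{\left(u,R \right)} = 6 - 2 \left(R + 7\right) = 6 - 2 \left(7 + R\right) = 6 - \left(14 + 2 R\right) = -8 - 2 R$)
$Q{\left(g \right)} = 58 + g^{2} + g \left(-8 - 2 g\right)$ ($Q{\left(g \right)} = \left(g^{2} + \left(-8 - 2 g\right) g\right) + \left(89 - 31\right) = \left(g^{2} + g \left(-8 - 2 g\right)\right) + 58 = 58 + g^{2} + g \left(-8 - 2 g\right)$)
$Q{\left(\frac{1}{-36} \right)} - -48746 = \left(58 - \left(\frac{1}{-36}\right)^{2} - \frac{8}{-36}\right) - -48746 = \left(58 - \left(- \frac{1}{36}\right)^{2} - - \frac{2}{9}\right) + 48746 = \left(58 - \frac{1}{1296} + \frac{2}{9}\right) + 48746 = \frac{75455}{1296} + 48746 = \frac{63250271}{1296}$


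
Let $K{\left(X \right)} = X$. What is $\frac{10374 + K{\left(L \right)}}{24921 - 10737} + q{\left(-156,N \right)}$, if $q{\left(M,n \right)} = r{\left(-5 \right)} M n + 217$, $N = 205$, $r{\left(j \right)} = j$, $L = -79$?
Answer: $\frac{2271109823}{14184} \approx 1.6012 \cdot 10^{5}$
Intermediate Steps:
$q{\left(M,n \right)} = 217 - 5 M n$ ($q{\left(M,n \right)} = - 5 M n + 217 = 217 - 5 M n$)
$\frac{10374 + K{\left(L \right)}}{24921 - 10737} + q{\left(-156,N \right)} = \frac{10374 - 79}{24921 - 10737} - \left(-217 - 159900\right) = \frac{10295}{14184} + \left(217 + 159900\right) = 10295 \cdot \frac{1}{14184} + 160117 = \frac{10295}{14184} + 160117 = \frac{2271109823}{14184}$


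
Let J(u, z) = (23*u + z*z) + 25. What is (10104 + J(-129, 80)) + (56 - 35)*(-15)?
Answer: 13247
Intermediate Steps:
J(u, z) = 25 + z² + 23*u (J(u, z) = (23*u + z²) + 25 = (z² + 23*u) + 25 = 25 + z² + 23*u)
(10104 + J(-129, 80)) + (56 - 35)*(-15) = (10104 + (25 + 80² + 23*(-129))) + (56 - 35)*(-15) = (10104 + (25 + 6400 - 2967)) + 21*(-15) = (10104 + 3458) - 315 = 13562 - 315 = 13247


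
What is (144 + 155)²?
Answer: 89401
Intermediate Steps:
(144 + 155)² = 299² = 89401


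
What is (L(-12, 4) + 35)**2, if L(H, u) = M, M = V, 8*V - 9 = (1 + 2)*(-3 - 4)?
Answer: 4489/4 ≈ 1122.3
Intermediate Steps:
V = -3/2 (V = 9/8 + ((1 + 2)*(-3 - 4))/8 = 9/8 + (3*(-7))/8 = 9/8 + (1/8)*(-21) = 9/8 - 21/8 = -3/2 ≈ -1.5000)
M = -3/2 ≈ -1.5000
L(H, u) = -3/2
(L(-12, 4) + 35)**2 = (-3/2 + 35)**2 = (67/2)**2 = 4489/4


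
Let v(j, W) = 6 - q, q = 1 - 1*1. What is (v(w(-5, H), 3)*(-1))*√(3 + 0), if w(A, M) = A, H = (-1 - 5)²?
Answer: -6*√3 ≈ -10.392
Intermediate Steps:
H = 36 (H = (-6)² = 36)
q = 0 (q = 1 - 1 = 0)
v(j, W) = 6 (v(j, W) = 6 - 1*0 = 6 + 0 = 6)
(v(w(-5, H), 3)*(-1))*√(3 + 0) = (6*(-1))*√(3 + 0) = -6*√3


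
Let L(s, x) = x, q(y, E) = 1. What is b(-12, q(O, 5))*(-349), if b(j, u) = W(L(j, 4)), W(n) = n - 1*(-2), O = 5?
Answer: -2094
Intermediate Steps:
W(n) = 2 + n (W(n) = n + 2 = 2 + n)
b(j, u) = 6 (b(j, u) = 2 + 4 = 6)
b(-12, q(O, 5))*(-349) = 6*(-349) = -2094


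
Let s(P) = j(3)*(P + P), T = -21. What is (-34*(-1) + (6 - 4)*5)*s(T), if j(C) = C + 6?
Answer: -16632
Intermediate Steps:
j(C) = 6 + C
s(P) = 18*P (s(P) = (6 + 3)*(P + P) = 9*(2*P) = 18*P)
(-34*(-1) + (6 - 4)*5)*s(T) = (-34*(-1) + (6 - 4)*5)*(18*(-21)) = (34 + 2*5)*(-378) = (34 + 10)*(-378) = 44*(-378) = -16632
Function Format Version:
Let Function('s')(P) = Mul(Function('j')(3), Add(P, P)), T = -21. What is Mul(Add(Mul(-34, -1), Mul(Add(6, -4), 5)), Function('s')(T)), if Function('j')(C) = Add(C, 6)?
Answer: -16632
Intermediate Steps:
Function('j')(C) = Add(6, C)
Function('s')(P) = Mul(18, P) (Function('s')(P) = Mul(Add(6, 3), Add(P, P)) = Mul(9, Mul(2, P)) = Mul(18, P))
Mul(Add(Mul(-34, -1), Mul(Add(6, -4), 5)), Function('s')(T)) = Mul(Add(Mul(-34, -1), Mul(Add(6, -4), 5)), Mul(18, -21)) = Mul(Add(34, Mul(2, 5)), -378) = Mul(Add(34, 10), -378) = Mul(44, -378) = -16632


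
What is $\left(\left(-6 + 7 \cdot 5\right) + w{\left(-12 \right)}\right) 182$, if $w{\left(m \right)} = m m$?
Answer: $31486$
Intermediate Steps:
$w{\left(m \right)} = m^{2}$
$\left(\left(-6 + 7 \cdot 5\right) + w{\left(-12 \right)}\right) 182 = \left(\left(-6 + 7 \cdot 5\right) + \left(-12\right)^{2}\right) 182 = \left(\left(-6 + 35\right) + 144\right) 182 = \left(29 + 144\right) 182 = 173 \cdot 182 = 31486$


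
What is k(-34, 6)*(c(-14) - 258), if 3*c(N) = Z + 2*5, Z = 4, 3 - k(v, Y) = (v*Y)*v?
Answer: 1756360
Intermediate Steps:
k(v, Y) = 3 - Y*v² (k(v, Y) = 3 - v*Y*v = 3 - Y*v*v = 3 - Y*v²)
c(N) = 14/3 (c(N) = (4 + 2*5)/3 = (4 + 10)/3 = (⅓)*14 = 14/3)
k(-34, 6)*(c(-14) - 258) = (3 - 1*6*(-34)²)*(14/3 - 258) = (3 - 1*6*1156)*(-760/3) = (3 - 6936)*(-760/3) = -6933*(-760/3) = 1756360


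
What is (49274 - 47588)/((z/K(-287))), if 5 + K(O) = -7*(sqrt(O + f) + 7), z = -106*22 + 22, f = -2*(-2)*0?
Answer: 15174/385 + 281*I*sqrt(287)/55 ≈ 39.413 + 86.553*I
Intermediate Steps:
f = 0 (f = 4*0 = 0)
z = -2310 (z = -2332 + 22 = -2310)
K(O) = -54 - 7*sqrt(O) (K(O) = -5 - 7*(sqrt(O + 0) + 7) = -5 - 7*(sqrt(O) + 7) = -5 - 7*(7 + sqrt(O)) = -5 + (-49 - 7*sqrt(O)) = -54 - 7*sqrt(O))
(49274 - 47588)/((z/K(-287))) = (49274 - 47588)/((-2310/(-54 - 7*I*sqrt(287)))) = 1686/((-2310/(-54 - 7*I*sqrt(287)))) = 1686*(9/385 + I*sqrt(287)/330) = 15174/385 + 281*I*sqrt(287)/55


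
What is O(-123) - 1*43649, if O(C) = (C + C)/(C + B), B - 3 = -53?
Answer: -7551031/173 ≈ -43648.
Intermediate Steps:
B = -50 (B = 3 - 53 = -50)
O(C) = 2*C/(-50 + C) (O(C) = (C + C)/(C - 50) = (2*C)/(-50 + C) = 2*C/(-50 + C))
O(-123) - 1*43649 = 2*(-123)/(-50 - 123) - 1*43649 = 2*(-123)/(-173) - 43649 = 2*(-123)*(-1/173) - 43649 = 246/173 - 43649 = -7551031/173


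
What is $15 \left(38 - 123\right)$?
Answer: $-1275$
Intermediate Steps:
$15 \left(38 - 123\right) = 15 \left(-85\right) = -1275$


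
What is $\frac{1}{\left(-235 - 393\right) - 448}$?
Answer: $- \frac{1}{1076} \approx -0.00092937$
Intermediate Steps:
$\frac{1}{\left(-235 - 393\right) - 448} = \frac{1}{-628 - 448} = \frac{1}{-1076} = - \frac{1}{1076}$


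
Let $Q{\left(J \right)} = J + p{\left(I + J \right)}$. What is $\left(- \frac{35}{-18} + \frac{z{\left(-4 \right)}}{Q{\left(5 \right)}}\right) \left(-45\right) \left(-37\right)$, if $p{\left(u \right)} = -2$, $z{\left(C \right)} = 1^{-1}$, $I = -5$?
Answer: $\frac{7585}{2} \approx 3792.5$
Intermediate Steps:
$z{\left(C \right)} = 1$
$Q{\left(J \right)} = -2 + J$ ($Q{\left(J \right)} = J - 2 = -2 + J$)
$\left(- \frac{35}{-18} + \frac{z{\left(-4 \right)}}{Q{\left(5 \right)}}\right) \left(-45\right) \left(-37\right) = \left(- \frac{35}{-18} + 1 \frac{1}{-2 + 5}\right) \left(-45\right) \left(-37\right) = \left(\left(-35\right) \left(- \frac{1}{18}\right) + 1 \cdot \frac{1}{3}\right) \left(-45\right) \left(-37\right) = \left(\frac{35}{18} + 1 \cdot \frac{1}{3}\right) \left(-45\right) \left(-37\right) = \left(\frac{35}{18} + \frac{1}{3}\right) \left(-45\right) \left(-37\right) = \frac{41}{18} \left(-45\right) \left(-37\right) = \left(- \frac{205}{2}\right) \left(-37\right) = \frac{7585}{2}$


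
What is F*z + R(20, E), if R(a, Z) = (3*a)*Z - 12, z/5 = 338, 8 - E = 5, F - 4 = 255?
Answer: 437878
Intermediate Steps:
F = 259 (F = 4 + 255 = 259)
E = 3 (E = 8 - 1*5 = 8 - 5 = 3)
z = 1690 (z = 5*338 = 1690)
R(a, Z) = -12 + 3*Z*a (R(a, Z) = 3*Z*a - 12 = -12 + 3*Z*a)
F*z + R(20, E) = 259*1690 + (-12 + 3*3*20) = 437710 + (-12 + 180) = 437710 + 168 = 437878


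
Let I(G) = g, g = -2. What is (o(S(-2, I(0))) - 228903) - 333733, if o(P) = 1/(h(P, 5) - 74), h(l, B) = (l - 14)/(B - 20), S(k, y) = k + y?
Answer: -204799509/364 ≈ -5.6264e+5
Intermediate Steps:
I(G) = -2
h(l, B) = (-14 + l)/(-20 + B)
o(P) = 1/(-1096/15 - P/15) (o(P) = 1/((-14 + P)/(-20 + 5) - 74) = 1/((-14 + P)/(-15) - 74) = 1/(-(-14 + P)/15 - 74) = 1/((14/15 - P/15) - 74) = 1/(-1096/15 - P/15))
(o(S(-2, I(0))) - 228903) - 333733 = (15/(-1096 - (-2 - 2)) - 228903) - 333733 = (15/(-1096 - 1*(-4)) - 228903) - 333733 = (15/(-1096 + 4) - 228903) - 333733 = (15/(-1092) - 228903) - 333733 = (15*(-1/1092) - 228903) - 333733 = (-5/364 - 228903) - 333733 = -83320697/364 - 333733 = -204799509/364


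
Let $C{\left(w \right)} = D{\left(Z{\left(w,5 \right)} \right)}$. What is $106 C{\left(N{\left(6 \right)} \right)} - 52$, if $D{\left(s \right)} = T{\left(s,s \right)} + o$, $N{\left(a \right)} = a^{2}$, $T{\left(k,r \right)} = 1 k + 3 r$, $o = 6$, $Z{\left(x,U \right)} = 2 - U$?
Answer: $-688$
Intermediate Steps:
$T{\left(k,r \right)} = k + 3 r$
$D{\left(s \right)} = 6 + 4 s$ ($D{\left(s \right)} = \left(s + 3 s\right) + 6 = 4 s + 6 = 6 + 4 s$)
$C{\left(w \right)} = -6$ ($C{\left(w \right)} = 6 + 4 \left(2 - 5\right) = 6 + 4 \left(-3\right) = 6 - 12 = -6$)
$106 C{\left(N{\left(6 \right)} \right)} - 52 = 106 \left(-6\right) - 52 = -636 - 52 = -688$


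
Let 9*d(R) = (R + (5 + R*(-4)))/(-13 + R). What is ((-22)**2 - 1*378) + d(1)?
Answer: 5723/54 ≈ 105.98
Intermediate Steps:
d(R) = (5 - 3*R)/(9*(-13 + R)) (d(R) = ((R + (5 + R*(-4)))/(-13 + R))/9 = ((R + (5 - 4*R))/(-13 + R))/9 = ((5 - 3*R)/(-13 + R))/9 = (5 - 3*R)/(9*(-13 + R)))
((-22)**2 - 1*378) + d(1) = ((-22)**2 - 1*378) + (5 - 3*1)/(9*(-13 + 1)) = (484 - 378) + (1/9)*(5 - 3)/(-12) = 106 + (1/9)*(-1/12)*2 = 106 - 1/54 = 5723/54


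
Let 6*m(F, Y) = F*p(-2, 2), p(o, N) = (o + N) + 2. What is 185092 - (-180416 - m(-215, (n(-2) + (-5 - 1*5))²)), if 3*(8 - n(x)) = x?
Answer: 1096309/3 ≈ 3.6544e+5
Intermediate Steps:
n(x) = 8 - x/3
p(o, N) = 2 + N + o (p(o, N) = (N + o) + 2 = 2 + N + o)
m(F, Y) = F/3 (m(F, Y) = (F*(2 + 2 - 2))/6 = (F*2)/6 = (2*F)/6 = F/3)
185092 - (-180416 - m(-215, (n(-2) + (-5 - 1*5))²)) = 185092 - (-180416 - (-215)/3) = 185092 - (-180416 - 1*(-215/3)) = 185092 - (-180416 + 215/3) = 185092 - 1*(-541033/3) = 185092 + 541033/3 = 1096309/3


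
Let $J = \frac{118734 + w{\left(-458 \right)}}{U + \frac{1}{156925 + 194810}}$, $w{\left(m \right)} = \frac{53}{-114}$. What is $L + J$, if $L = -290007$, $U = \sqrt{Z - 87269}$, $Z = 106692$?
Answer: $- \frac{26481315706454394244919}{91312677641806612} + \frac{558197858968081725 \sqrt{19423}}{91312677641806612} \approx -2.8916 \cdot 10^{5}$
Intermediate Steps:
$w{\left(m \right)} = - \frac{53}{114}$ ($w{\left(m \right)} = 53 \left(- \frac{1}{114}\right) = - \frac{53}{114}$)
$U = \sqrt{19423}$ ($U = \sqrt{106692 - 87269} = \sqrt{19423} \approx 139.37$)
$J = \frac{13535623}{114 \left(\frac{1}{351735} + \sqrt{19423}\right)}$ ($J = \frac{118734 - \frac{53}{114}}{\sqrt{19423} + \frac{1}{156925 + 194810}} = \frac{13535623}{114 \left(\sqrt{19423} + \frac{1}{351735}\right)} = \frac{13535623}{114 \left(\frac{1}{351735} + \sqrt{19423}\right)} \approx 851.95$)
$L + J = -290007 - \left(\frac{1586984118635}{91312677641806612} - \frac{558197858968081725 \sqrt{19423}}{91312677641806612}\right) = - \frac{26481315706454394244919}{91312677641806612} + \frac{558197858968081725 \sqrt{19423}}{91312677641806612}$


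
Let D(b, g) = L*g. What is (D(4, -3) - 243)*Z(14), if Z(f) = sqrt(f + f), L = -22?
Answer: -354*sqrt(7) ≈ -936.60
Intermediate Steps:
Z(f) = sqrt(2)*sqrt(f) (Z(f) = sqrt(2*f) = sqrt(2)*sqrt(f))
D(b, g) = -22*g
(D(4, -3) - 243)*Z(14) = (-22*(-3) - 243)*(sqrt(2)*sqrt(14)) = (66 - 243)*(2*sqrt(7)) = -354*sqrt(7)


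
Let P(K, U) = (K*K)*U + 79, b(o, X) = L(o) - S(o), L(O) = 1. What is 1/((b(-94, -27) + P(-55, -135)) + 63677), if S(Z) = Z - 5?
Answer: -1/344519 ≈ -2.9026e-6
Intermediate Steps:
S(Z) = -5 + Z
b(o, X) = 6 - o (b(o, X) = 1 - (-5 + o) = 1 + (5 - o) = 6 - o)
P(K, U) = 79 + U*K² (P(K, U) = K²*U + 79 = U*K² + 79 = 79 + U*K²)
1/((b(-94, -27) + P(-55, -135)) + 63677) = 1/(((6 - 1*(-94)) + (79 - 135*(-55)²)) + 63677) = 1/(((6 + 94) + (79 - 135*3025)) + 63677) = 1/((100 + (79 - 408375)) + 63677) = 1/((100 - 408296) + 63677) = 1/(-408196 + 63677) = 1/(-344519) = -1/344519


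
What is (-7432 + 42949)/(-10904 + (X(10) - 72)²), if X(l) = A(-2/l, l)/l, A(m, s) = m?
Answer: -88792500/14292799 ≈ -6.2124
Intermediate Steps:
X(l) = -2/l² (X(l) = (-2/l)/l = -2/l²)
(-7432 + 42949)/(-10904 + (X(10) - 72)²) = (-7432 + 42949)/(-10904 + (-2/10² - 72)²) = 35517/(-10904 + (-2*1/100 - 72)²) = 35517/(-10904 + (-1/50 - 72)²) = 35517/(-10904 + (-3601/50)²) = 35517/(-10904 + 12967201/2500) = 35517/(-14292799/2500) = 35517*(-2500/14292799) = -88792500/14292799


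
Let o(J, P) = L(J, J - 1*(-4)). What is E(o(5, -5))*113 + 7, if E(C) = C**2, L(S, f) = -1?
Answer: 120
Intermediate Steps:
o(J, P) = -1
E(o(5, -5))*113 + 7 = (-1)**2*113 + 7 = 1*113 + 7 = 113 + 7 = 120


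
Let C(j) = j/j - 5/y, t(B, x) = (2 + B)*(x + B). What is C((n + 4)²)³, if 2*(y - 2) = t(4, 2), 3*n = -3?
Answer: 27/64 ≈ 0.42188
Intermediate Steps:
n = -1 (n = (⅓)*(-3) = -1)
t(B, x) = (2 + B)*(B + x)
y = 20 (y = 2 + (4² + 2*4 + 2*2 + 4*2)/2 = 2 + (16 + 8 + 4 + 8)/2 = 2 + (½)*36 = 2 + 18 = 20)
C(j) = ¾ (C(j) = j/j - 5/20 = 1 - 5*1/20 = 1 - ¼ = ¾)
C((n + 4)²)³ = (¾)³ = 27/64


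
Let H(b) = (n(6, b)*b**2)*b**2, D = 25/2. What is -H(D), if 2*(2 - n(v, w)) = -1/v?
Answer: -9765625/192 ≈ -50863.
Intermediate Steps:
n(v, w) = 2 + 1/(2*v) (n(v, w) = 2 - (-1)/(2*v) = 2 + 1/(2*v))
D = 25/2 (D = 25*(1/2) = 25/2 ≈ 12.500)
H(b) = 25*b**4/12 (H(b) = ((2 + (1/2)/6)*b**2)*b**2 = ((2 + (1/2)*(1/6))*b**2)*b**2 = ((2 + 1/12)*b**2)*b**2 = (25*b**2/12)*b**2 = 25*b**4/12)
-H(D) = -25*(25/2)**4/12 = -25*390625/(12*16) = -1*9765625/192 = -9765625/192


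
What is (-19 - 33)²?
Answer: 2704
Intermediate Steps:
(-19 - 33)² = (-52)² = 2704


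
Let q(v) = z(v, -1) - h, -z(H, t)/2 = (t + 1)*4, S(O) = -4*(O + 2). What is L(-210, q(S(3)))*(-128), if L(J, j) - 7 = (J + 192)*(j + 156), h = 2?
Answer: 353920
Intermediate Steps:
S(O) = -8 - 4*O (S(O) = -4*(2 + O) = -8 - 4*O)
z(H, t) = -8 - 8*t (z(H, t) = -2*(t + 1)*4 = -2*(1 + t)*4 = -2*(4 + 4*t) = -8 - 8*t)
q(v) = -2 (q(v) = (-8 - 8*(-1)) - 1*2 = (-8 + 8) - 2 = 0 - 2 = -2)
L(J, j) = 7 + (156 + j)*(192 + J) (L(J, j) = 7 + (J + 192)*(j + 156) = 7 + (192 + J)*(156 + j) = 7 + (156 + j)*(192 + J))
L(-210, q(S(3)))*(-128) = (29959 + 156*(-210) + 192*(-2) - 210*(-2))*(-128) = (29959 - 32760 - 384 + 420)*(-128) = -2765*(-128) = 353920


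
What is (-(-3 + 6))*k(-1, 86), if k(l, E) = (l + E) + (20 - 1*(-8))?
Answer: -339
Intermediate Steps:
k(l, E) = 28 + E + l (k(l, E) = (E + l) + (20 + 8) = (E + l) + 28 = 28 + E + l)
(-(-3 + 6))*k(-1, 86) = (-(-3 + 6))*(28 + 86 - 1) = -1*3*113 = -3*113 = -339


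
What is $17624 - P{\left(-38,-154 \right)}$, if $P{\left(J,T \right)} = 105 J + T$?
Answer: $21768$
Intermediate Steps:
$P{\left(J,T \right)} = T + 105 J$
$17624 - P{\left(-38,-154 \right)} = 17624 - \left(-154 + 105 \left(-38\right)\right) = 17624 - \left(-154 - 3990\right) = 17624 - -4144 = 17624 + 4144 = 21768$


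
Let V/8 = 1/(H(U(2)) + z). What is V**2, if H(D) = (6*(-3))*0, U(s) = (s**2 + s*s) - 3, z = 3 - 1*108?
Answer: 64/11025 ≈ 0.0058050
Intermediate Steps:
z = -105 (z = 3 - 108 = -105)
U(s) = -3 + 2*s**2 (U(s) = (s**2 + s**2) - 3 = 2*s**2 - 3 = -3 + 2*s**2)
H(D) = 0 (H(D) = -18*0 = 0)
V = -8/105 (V = 8/(0 - 105) = 8/(-105) = 8*(-1/105) = -8/105 ≈ -0.076190)
V**2 = (-8/105)**2 = 64/11025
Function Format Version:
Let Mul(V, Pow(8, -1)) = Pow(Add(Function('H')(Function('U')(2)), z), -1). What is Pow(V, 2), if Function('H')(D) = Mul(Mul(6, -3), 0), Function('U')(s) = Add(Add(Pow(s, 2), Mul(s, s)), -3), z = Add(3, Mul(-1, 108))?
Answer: Rational(64, 11025) ≈ 0.0058050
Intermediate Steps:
z = -105 (z = Add(3, -108) = -105)
Function('U')(s) = Add(-3, Mul(2, Pow(s, 2))) (Function('U')(s) = Add(Add(Pow(s, 2), Pow(s, 2)), -3) = Add(Mul(2, Pow(s, 2)), -3) = Add(-3, Mul(2, Pow(s, 2))))
Function('H')(D) = 0 (Function('H')(D) = Mul(-18, 0) = 0)
V = Rational(-8, 105) (V = Mul(8, Pow(Add(0, -105), -1)) = Mul(8, Pow(-105, -1)) = Mul(8, Rational(-1, 105)) = Rational(-8, 105) ≈ -0.076190)
Pow(V, 2) = Pow(Rational(-8, 105), 2) = Rational(64, 11025)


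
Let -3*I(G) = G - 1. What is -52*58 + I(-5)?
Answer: -3014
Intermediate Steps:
I(G) = ⅓ - G/3 (I(G) = -(G - 1)/3 = -(-1 + G)/3 = ⅓ - G/3)
-52*58 + I(-5) = -52*58 + (⅓ - ⅓*(-5)) = -3016 + (⅓ + 5/3) = -3016 + 2 = -3014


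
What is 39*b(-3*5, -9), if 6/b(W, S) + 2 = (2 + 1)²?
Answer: 234/7 ≈ 33.429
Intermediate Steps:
b(W, S) = 6/7 (b(W, S) = 6/(-2 + (2 + 1)²) = 6/(-2 + 3²) = 6/(-2 + 9) = 6/7)
39*b(-3*5, -9) = 39*(6/7) = 234/7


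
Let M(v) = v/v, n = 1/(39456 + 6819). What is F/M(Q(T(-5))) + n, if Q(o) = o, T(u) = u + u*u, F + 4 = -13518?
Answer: -625730549/46275 ≈ -13522.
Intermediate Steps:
F = -13522 (F = -4 - 13518 = -13522)
T(u) = u + u²
n = 1/46275 ≈ 2.1610e-5
M(v) = 1
F/M(Q(T(-5))) + n = -13522/1 + 1/46275 = -13522*1 + 1/46275 = -13522 + 1/46275 = -625730549/46275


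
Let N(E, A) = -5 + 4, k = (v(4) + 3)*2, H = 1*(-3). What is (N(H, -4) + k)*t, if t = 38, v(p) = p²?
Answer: 1406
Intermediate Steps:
H = -3
k = 38 (k = (4² + 3)*2 = (16 + 3)*2 = 19*2 = 38)
N(E, A) = -1
(N(H, -4) + k)*t = (-1 + 38)*38 = 37*38 = 1406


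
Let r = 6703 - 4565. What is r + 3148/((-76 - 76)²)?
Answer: 12349875/5776 ≈ 2138.1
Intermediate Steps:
r = 2138
r + 3148/((-76 - 76)²) = 2138 + 3148/((-76 - 76)²) = 2138 + 3148/((-152)²) = 2138 + 3148/23104 = 2138 + 3148*(1/23104) = 2138 + 787/5776 = 12349875/5776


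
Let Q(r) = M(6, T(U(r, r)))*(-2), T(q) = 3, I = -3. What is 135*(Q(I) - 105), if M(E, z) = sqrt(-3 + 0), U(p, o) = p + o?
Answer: -14175 - 270*I*sqrt(3) ≈ -14175.0 - 467.65*I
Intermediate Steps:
U(p, o) = o + p
M(E, z) = I*sqrt(3) (M(E, z) = sqrt(-3) = I*sqrt(3))
Q(r) = -2*I*sqrt(3) (Q(r) = (I*sqrt(3))*(-2) = -2*I*sqrt(3))
135*(Q(I) - 105) = 135*(-2*I*sqrt(3) - 105) = 135*(-105 - 2*I*sqrt(3)) = -14175 - 270*I*sqrt(3)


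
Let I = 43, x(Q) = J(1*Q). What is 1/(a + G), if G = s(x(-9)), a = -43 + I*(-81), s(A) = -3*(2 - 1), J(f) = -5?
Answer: -1/3529 ≈ -0.00028337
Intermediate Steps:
x(Q) = -5
s(A) = -3 (s(A) = -3*1 = -3)
a = -3526 (a = -43 + 43*(-81) = -43 - 3483 = -3526)
G = -3
1/(a + G) = 1/(-3526 - 3) = 1/(-3529) = -1/3529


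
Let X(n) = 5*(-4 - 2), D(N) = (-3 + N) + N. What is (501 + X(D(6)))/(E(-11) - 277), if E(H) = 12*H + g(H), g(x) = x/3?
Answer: -1413/1238 ≈ -1.1414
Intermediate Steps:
g(x) = x/3 (g(x) = x*(⅓) = x/3)
D(N) = -3 + 2*N
X(n) = -30 (X(n) = 5*(-6) = -30)
E(H) = 37*H/3 (E(H) = 12*H + H/3 = 37*H/3)
(501 + X(D(6)))/(E(-11) - 277) = (501 - 30)/((37/3)*(-11) - 277) = 471/(-407/3 - 277) = 471/(-1238/3) = 471*(-3/1238) = -1413/1238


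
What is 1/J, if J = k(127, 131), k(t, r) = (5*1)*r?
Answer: 1/655 ≈ 0.0015267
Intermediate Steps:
k(t, r) = 5*r
J = 655 (J = 5*131 = 655)
1/J = 1/655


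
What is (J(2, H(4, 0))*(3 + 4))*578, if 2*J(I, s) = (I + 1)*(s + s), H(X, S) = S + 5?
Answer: 60690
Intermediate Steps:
H(X, S) = 5 + S
J(I, s) = s*(1 + I) (J(I, s) = ((I + 1)*(s + s))/2 = ((1 + I)*(2*s))/2 = (2*s*(1 + I))/2 = s*(1 + I))
(J(2, H(4, 0))*(3 + 4))*578 = (((5 + 0)*(1 + 2))*(3 + 4))*578 = ((5*3)*7)*578 = (15*7)*578 = 105*578 = 60690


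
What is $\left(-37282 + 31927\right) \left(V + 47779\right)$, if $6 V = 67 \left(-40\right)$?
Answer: $-253464645$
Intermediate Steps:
$V = - \frac{1340}{3}$ ($V = \frac{67 \left(-40\right)}{6} = \frac{1}{6} \left(-2680\right) = - \frac{1340}{3} \approx -446.67$)
$\left(-37282 + 31927\right) \left(V + 47779\right) = \left(-37282 + 31927\right) \left(- \frac{1340}{3} + 47779\right) = \left(-5355\right) \frac{141997}{3} = -253464645$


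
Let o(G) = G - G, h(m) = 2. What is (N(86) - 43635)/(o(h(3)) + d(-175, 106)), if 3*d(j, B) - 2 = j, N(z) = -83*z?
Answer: 152319/173 ≈ 880.46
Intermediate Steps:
d(j, B) = 2/3 + j/3
o(G) = 0
(N(86) - 43635)/(o(h(3)) + d(-175, 106)) = (-83*86 - 43635)/(0 + (2/3 + (1/3)*(-175))) = (-7138 - 43635)/(0 + (2/3 - 175/3)) = -50773/(0 - 173/3) = -50773/(-173/3) = -50773*(-3/173) = 152319/173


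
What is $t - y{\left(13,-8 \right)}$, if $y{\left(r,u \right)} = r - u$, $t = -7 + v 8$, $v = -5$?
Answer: $-68$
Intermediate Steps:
$t = -47$ ($t = -7 - 40 = -47$)
$t - y{\left(13,-8 \right)} = -47 - \left(13 - -8\right) = -47 - \left(13 + 8\right) = -47 - 21 = -68$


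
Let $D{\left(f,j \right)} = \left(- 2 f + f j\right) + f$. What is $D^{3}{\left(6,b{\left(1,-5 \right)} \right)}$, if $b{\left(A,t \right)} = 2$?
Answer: $216$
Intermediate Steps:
$D{\left(f,j \right)} = - f + f j$
$D^{3}{\left(6,b{\left(1,-5 \right)} \right)} = \left(6 \left(-1 + 2\right)\right)^{3} = \left(6 \cdot 1\right)^{3} = 6^{3} = 216$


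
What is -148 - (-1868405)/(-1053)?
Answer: -2024249/1053 ≈ -1922.4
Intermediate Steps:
-148 - (-1868405)/(-1053) = -148 - (-1868405)*(-1)/1053 = -148 - 1477*1265/1053 = -148 - 1868405/1053 = -2024249/1053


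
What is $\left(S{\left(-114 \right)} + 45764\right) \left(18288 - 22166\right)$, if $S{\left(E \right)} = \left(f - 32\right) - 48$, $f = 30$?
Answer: $-177278892$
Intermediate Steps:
$S{\left(E \right)} = -50$ ($S{\left(E \right)} = \left(30 - 32\right) - 48 = -2 - 48 = -50$)
$\left(S{\left(-114 \right)} + 45764\right) \left(18288 - 22166\right) = \left(-50 + 45764\right) \left(18288 - 22166\right) = 45714 \left(-3878\right) = -177278892$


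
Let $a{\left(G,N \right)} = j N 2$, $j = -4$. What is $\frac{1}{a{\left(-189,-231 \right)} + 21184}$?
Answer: $\frac{1}{23032} \approx 4.3418 \cdot 10^{-5}$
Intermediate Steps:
$a{\left(G,N \right)} = - 8 N$ ($a{\left(G,N \right)} = - 4 N 2 = - 8 N$)
$\frac{1}{a{\left(-189,-231 \right)} + 21184} = \frac{1}{\left(-8\right) \left(-231\right) + 21184} = \frac{1}{1848 + 21184} = \frac{1}{23032}$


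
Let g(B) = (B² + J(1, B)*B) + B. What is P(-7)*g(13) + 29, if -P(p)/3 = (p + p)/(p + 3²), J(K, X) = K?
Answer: 4124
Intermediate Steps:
g(B) = B² + 2*B (g(B) = (B² + 1*B) + B = (B² + B) + B = (B + B²) + B = B² + 2*B)
P(p) = -6*p/(9 + p) (P(p) = -3*(p + p)/(p + 3²) = -3*2*p/(p + 9) = -3*2*p/(9 + p) = -6*p/(9 + p))
P(-7)*g(13) + 29 = (-6*(-7)/(9 - 7))*(13*(2 + 13)) + 29 = (-6*(-7)/2)*(13*15) + 29 = -6*(-7)*½*195 + 29 = 21*195 + 29 = 4095 + 29 = 4124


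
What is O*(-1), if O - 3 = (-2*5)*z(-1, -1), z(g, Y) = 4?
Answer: 37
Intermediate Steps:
O = -37 (O = 3 - 2*5*4 = 3 - 10*4 = 3 - 40 = -37)
O*(-1) = -37*(-1) = 37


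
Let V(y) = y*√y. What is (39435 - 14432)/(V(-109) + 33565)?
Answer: 839225695/1127904254 + 2725327*I*√109/1127904254 ≈ 0.74406 + 0.025227*I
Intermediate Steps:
V(y) = y^(3/2)
(39435 - 14432)/(V(-109) + 33565) = (39435 - 14432)/((-109)^(3/2) + 33565) = 25003/(-109*I*√109 + 33565) = 25003/(33565 - 109*I*√109)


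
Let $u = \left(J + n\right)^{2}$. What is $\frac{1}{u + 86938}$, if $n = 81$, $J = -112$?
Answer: $\frac{1}{87899} \approx 1.1377 \cdot 10^{-5}$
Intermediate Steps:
$u = 961$ ($u = \left(-112 + 81\right)^{2} = \left(-31\right)^{2} = 961$)
$\frac{1}{u + 86938} = \frac{1}{961 + 86938} = \frac{1}{87899}$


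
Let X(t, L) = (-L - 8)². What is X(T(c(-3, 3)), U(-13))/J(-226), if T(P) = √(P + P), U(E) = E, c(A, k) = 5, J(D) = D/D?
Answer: 25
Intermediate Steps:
J(D) = 1
T(P) = √2*√P (T(P) = √(2*P) = √2*√P)
X(t, L) = (-8 - L)²
X(T(c(-3, 3)), U(-13))/J(-226) = (8 - 13)²/1 = (-5)²*1 = 25*1 = 25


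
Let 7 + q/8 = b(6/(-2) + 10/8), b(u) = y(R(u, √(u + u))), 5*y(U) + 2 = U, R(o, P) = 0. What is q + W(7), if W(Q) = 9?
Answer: -251/5 ≈ -50.200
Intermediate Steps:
y(U) = -⅖ + U/5
b(u) = -⅖ (b(u) = -⅖ + (⅕)*0 = -⅖ + 0 = -⅖)
q = -296/5 (q = -56 + 8*(-⅖) = -56 - 16/5 = -296/5 ≈ -59.200)
q + W(7) = -296/5 + 9 = -251/5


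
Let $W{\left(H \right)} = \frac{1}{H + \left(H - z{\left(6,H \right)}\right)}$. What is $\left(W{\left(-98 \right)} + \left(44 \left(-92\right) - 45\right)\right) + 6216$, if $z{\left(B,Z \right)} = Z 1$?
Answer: $\frac{208053}{98} \approx 2123.0$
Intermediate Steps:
$z{\left(B,Z \right)} = Z$
$W{\left(H \right)} = \frac{1}{H}$ ($W{\left(H \right)} = \frac{1}{H + \left(H - H\right)} = \frac{1}{H + 0} = \frac{1}{H}$)
$\left(W{\left(-98 \right)} + \left(44 \left(-92\right) - 45\right)\right) + 6216 = \left(\frac{1}{-98} + \left(44 \left(-92\right) - 45\right)\right) + 6216 = \left(- \frac{1}{98} - 4093\right) + 6216 = - \frac{401115}{98} + 6216 = \frac{208053}{98}$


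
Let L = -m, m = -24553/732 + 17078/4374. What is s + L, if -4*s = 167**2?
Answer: -1852386101/266814 ≈ -6942.6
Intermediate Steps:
s = -27889/4 (s = -1/4*167**2 = -1/4*27889 = -27889/4 ≈ -6972.3)
m = -15815621/533628 (m = -24553*1/732 + 17078*(1/4374) = -24553/732 + 8539/2187 = -15815621/533628 ≈ -29.638)
L = 15815621/533628 (L = -1*(-15815621/533628) = 15815621/533628 ≈ 29.638)
s + L = -27889/4 + 15815621/533628 = -1852386101/266814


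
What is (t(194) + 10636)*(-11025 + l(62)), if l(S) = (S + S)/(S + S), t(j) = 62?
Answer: -117934752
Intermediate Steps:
l(S) = 1 (l(S) = (2*S)/((2*S)) = (2*S)*(1/(2*S)) = 1)
(t(194) + 10636)*(-11025 + l(62)) = (62 + 10636)*(-11025 + 1) = 10698*(-11024) = -117934752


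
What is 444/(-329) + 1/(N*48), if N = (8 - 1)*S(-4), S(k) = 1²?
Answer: -21265/15792 ≈ -1.3466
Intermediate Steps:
S(k) = 1
N = 7 (N = (8 - 1)*1 = 7*1 = 7)
444/(-329) + 1/(N*48) = 444/(-329) + 1/(7*48) = 444*(-1/329) + (⅐)*(1/48) = -444/329 + 1/336 = -21265/15792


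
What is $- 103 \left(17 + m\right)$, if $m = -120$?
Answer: $10609$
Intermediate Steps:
$- 103 \left(17 + m\right) = - 103 \left(17 - 120\right) = \left(-103\right) \left(-103\right) = 10609$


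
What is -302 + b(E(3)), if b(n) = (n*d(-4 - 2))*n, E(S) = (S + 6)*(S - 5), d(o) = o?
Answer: -2246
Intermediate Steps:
E(S) = (-5 + S)*(6 + S) (E(S) = (6 + S)*(-5 + S) = (-5 + S)*(6 + S))
b(n) = -6*n**2 (b(n) = (n*(-4 - 2))*n = (n*(-6))*n = (-6*n)*n = -6*n**2)
-302 + b(E(3)) = -302 - 6*(-30 + 3 + 3**2)**2 = -302 - 6*(-30 + 3 + 9)**2 = -302 - 6*(-18)**2 = -302 - 6*324 = -302 - 1944 = -2246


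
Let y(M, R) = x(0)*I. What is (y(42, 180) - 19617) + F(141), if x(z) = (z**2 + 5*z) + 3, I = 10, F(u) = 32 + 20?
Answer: -19535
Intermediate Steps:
F(u) = 52
x(z) = 3 + z**2 + 5*z
y(M, R) = 30 (y(M, R) = (3 + 0**2 + 5*0)*10 = (3 + 0 + 0)*10 = 3*10 = 30)
(y(42, 180) - 19617) + F(141) = (30 - 19617) + 52 = -19587 + 52 = -19535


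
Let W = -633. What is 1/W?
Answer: -1/633 ≈ -0.0015798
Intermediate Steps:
1/W = 1/(-633) = -1/633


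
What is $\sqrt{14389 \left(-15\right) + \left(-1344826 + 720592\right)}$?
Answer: $3 i \sqrt{93341} \approx 916.55 i$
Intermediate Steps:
$\sqrt{14389 \left(-15\right) + \left(-1344826 + 720592\right)} = \sqrt{-215835 - 624234} = \sqrt{-840069} = 3 i \sqrt{93341}$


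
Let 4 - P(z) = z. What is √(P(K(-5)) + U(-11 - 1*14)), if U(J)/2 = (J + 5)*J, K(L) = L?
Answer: √1009 ≈ 31.765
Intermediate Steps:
P(z) = 4 - z
U(J) = 2*J*(5 + J) (U(J) = 2*((J + 5)*J) = 2*((5 + J)*J) = 2*(J*(5 + J)) = 2*J*(5 + J))
√(P(K(-5)) + U(-11 - 1*14)) = √((4 - 1*(-5)) + 2*(-11 - 1*14)*(5 + (-11 - 1*14))) = √((4 + 5) + 2*(-11 - 14)*(5 + (-11 - 14))) = √(9 + 2*(-25)*(5 - 25)) = √(9 + 2*(-25)*(-20)) = √(9 + 1000) = √1009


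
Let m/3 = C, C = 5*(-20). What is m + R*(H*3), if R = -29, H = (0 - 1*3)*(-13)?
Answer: -3693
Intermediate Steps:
H = 39 (H = (0 - 3)*(-13) = -3*(-13) = 39)
C = -100
m = -300 (m = 3*(-100) = -300)
m + R*(H*3) = -300 - 1131*3 = -300 - 29*117 = -300 - 3393 = -3693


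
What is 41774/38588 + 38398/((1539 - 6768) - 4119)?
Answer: -68199917/22545039 ≈ -3.0251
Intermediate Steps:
41774/38588 + 38398/((1539 - 6768) - 4119) = 41774*(1/38588) + 38398/(-5229 - 4119) = 20887/19294 + 38398/(-9348) = 20887/19294 + 38398*(-1/9348) = 20887/19294 - 19199/4674 = -68199917/22545039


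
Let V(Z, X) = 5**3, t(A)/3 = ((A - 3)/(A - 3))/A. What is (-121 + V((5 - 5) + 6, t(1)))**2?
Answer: 16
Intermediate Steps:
t(A) = 3/A (t(A) = 3*(((A - 3)/(A - 3))/A) = 3*(((-3 + A)/(-3 + A))/A) = 3*(1/A) = 3/A)
V(Z, X) = 125
(-121 + V((5 - 5) + 6, t(1)))**2 = (-121 + 125)**2 = 4**2 = 16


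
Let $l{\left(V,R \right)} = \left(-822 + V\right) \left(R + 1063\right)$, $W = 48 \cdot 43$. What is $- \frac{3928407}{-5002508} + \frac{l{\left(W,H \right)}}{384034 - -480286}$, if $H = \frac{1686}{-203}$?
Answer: $\frac{5151818614809}{2239093995040} \approx 2.3008$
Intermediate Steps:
$W = 2064$
$H = - \frac{1686}{203}$ ($H = 1686 \left(- \frac{1}{203}\right) = - \frac{1686}{203} \approx -8.3054$)
$l{\left(V,R \right)} = \left(-822 + V\right) \left(1063 + R\right)$
$- \frac{3928407}{-5002508} + \frac{l{\left(W,H \right)}}{384034 - -480286} = - \frac{3928407}{-5002508} + \frac{-873786 - - \frac{1385892}{203} + 1063 \cdot 2064 - \frac{3479904}{203}}{384034 - -480286} = \left(-3928407\right) \left(- \frac{1}{5002508}\right) + \frac{-873786 + \frac{1385892}{203} + 2194032 - \frac{3479904}{203}}{384034 + 480286} = \frac{561201}{714644} + \frac{265915926}{203 \cdot 864320} = \frac{561201}{714644} + \frac{265915926}{203} \cdot \frac{1}{864320} = \frac{561201}{714644} + \frac{132957963}{87728480} = \frac{5151818614809}{2239093995040}$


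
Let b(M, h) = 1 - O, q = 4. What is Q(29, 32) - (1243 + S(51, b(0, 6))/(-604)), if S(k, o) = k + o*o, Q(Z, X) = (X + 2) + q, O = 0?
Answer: -181942/151 ≈ -1204.9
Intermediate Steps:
b(M, h) = 1 (b(M, h) = 1 - 1*0 = 1 + 0 = 1)
Q(Z, X) = 6 + X (Q(Z, X) = (X + 2) + 4 = (2 + X) + 4 = 6 + X)
S(k, o) = k + o²
Q(29, 32) - (1243 + S(51, b(0, 6))/(-604)) = (6 + 32) - (1243 + (51 + 1²)/(-604)) = 38 - (1243 + (51 + 1)*(-1/604)) = 38 - (1243 + 52*(-1/604)) = 38 - (1243 - 13/151) = 38 - 1*187680/151 = 38 - 187680/151 = -181942/151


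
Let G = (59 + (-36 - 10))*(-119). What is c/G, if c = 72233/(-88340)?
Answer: 607/1148420 ≈ 0.00052855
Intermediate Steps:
c = -10319/12620 (c = 72233*(-1/88340) = -10319/12620 ≈ -0.81767)
G = -1547 (G = (59 - 46)*(-119) = 13*(-119) = -1547)
c/G = -10319/12620/(-1547) = -10319/12620*(-1/1547) = 607/1148420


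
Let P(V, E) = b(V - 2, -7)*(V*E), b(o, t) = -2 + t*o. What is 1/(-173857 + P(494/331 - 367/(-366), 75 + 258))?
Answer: -1630705924/290916115288223 ≈ -5.6054e-6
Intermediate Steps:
b(o, t) = -2 + o*t
P(V, E) = E*V*(12 - 7*V) (P(V, E) = (-2 + (V - 2)*(-7))*(V*E) = (-2 + (-2 + V)*(-7))*(E*V) = (-2 + (14 - 7*V))*(E*V) = (12 - 7*V)*(E*V) = E*V*(12 - 7*V))
1/(-173857 + P(494/331 - 367/(-366), 75 + 258)) = 1/(-173857 + (75 + 258)*(494/331 - 367/(-366))*(12 - 7*(494/331 - 367/(-366)))) = 1/(-173857 + 333*(494*(1/331) - 367*(-1/366))*(12 - 7*(494*(1/331) - 367*(-1/366)))) = 1/(-173857 + 333*(494/331 + 367/366)*(12 - 7*(494/331 + 367/366))) = 1/(-173857 + 333*(302281/121146)*(12 - 7*302281/121146)) = 1/(-173857 + 333*(302281/121146)*(12 - 2115967/121146)) = 1/(-173857 + 333*(302281/121146)*(-662215/121146)) = 1/(-173857 - 7406475459355/1630705924) = 1/(-290916115288223/1630705924) = -1630705924/290916115288223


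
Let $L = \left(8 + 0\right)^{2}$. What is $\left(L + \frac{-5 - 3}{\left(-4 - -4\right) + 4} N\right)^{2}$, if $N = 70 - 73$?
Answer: $4900$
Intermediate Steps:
$N = -3$
$L = 64$ ($L = 8^{2} = 64$)
$\left(L + \frac{-5 - 3}{\left(-4 - -4\right) + 4} N\right)^{2} = \left(64 + \frac{-5 - 3}{\left(-4 - -4\right) + 4} \left(-3\right)\right)^{2} = \left(64 + - \frac{8}{\left(-4 + 4\right) + 4} \left(-3\right)\right)^{2} = \left(64 + - \frac{8}{0 + 4} \left(-3\right)\right)^{2} = \left(64 + - \frac{8}{4} \left(-3\right)\right)^{2} = \left(64 + \left(-8\right) \frac{1}{4} \left(-3\right)\right)^{2} = \left(64 - -6\right)^{2} = \left(64 + 6\right)^{2} = 70^{2} = 4900$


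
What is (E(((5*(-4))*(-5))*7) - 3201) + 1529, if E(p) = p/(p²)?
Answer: -1170399/700 ≈ -1672.0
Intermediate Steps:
E(p) = 1/p (E(p) = p/p² = 1/p)
(E(((5*(-4))*(-5))*7) - 3201) + 1529 = (1/(((5*(-4))*(-5))*7) - 3201) + 1529 = (1/(-20*(-5)*7) - 3201) + 1529 = (1/(100*7) - 3201) + 1529 = (1/700 - 3201) + 1529 = -2240699/700 + 1529 = -1170399/700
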